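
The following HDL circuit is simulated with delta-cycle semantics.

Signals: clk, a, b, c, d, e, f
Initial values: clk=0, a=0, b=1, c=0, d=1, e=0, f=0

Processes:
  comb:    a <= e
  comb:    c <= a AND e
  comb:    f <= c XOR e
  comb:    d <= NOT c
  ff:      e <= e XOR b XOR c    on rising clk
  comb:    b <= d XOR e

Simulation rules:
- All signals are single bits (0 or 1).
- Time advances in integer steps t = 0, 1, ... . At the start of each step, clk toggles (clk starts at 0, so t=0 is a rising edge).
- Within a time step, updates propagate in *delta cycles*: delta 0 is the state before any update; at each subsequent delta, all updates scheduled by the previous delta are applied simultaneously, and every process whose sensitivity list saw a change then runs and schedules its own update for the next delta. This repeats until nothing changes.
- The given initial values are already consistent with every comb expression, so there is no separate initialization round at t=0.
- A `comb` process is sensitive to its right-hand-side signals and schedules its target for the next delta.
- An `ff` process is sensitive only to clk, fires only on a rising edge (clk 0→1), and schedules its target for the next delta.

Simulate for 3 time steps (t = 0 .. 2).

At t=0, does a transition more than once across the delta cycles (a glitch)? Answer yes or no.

[bits: e,a,d,clk,b,c,f]
t=0: Δ0=0010100 Δ1=0011100 Δ2=1011100 Δ3=1111001 Δ4=1111011 Δ5=1101010 Δ6=1101110 | 6Δ
t=1: Δ0=1101110 Δ1=1100110 | 1Δ
t=2: Δ0=1100110 Δ1=1101110 | 1Δ

no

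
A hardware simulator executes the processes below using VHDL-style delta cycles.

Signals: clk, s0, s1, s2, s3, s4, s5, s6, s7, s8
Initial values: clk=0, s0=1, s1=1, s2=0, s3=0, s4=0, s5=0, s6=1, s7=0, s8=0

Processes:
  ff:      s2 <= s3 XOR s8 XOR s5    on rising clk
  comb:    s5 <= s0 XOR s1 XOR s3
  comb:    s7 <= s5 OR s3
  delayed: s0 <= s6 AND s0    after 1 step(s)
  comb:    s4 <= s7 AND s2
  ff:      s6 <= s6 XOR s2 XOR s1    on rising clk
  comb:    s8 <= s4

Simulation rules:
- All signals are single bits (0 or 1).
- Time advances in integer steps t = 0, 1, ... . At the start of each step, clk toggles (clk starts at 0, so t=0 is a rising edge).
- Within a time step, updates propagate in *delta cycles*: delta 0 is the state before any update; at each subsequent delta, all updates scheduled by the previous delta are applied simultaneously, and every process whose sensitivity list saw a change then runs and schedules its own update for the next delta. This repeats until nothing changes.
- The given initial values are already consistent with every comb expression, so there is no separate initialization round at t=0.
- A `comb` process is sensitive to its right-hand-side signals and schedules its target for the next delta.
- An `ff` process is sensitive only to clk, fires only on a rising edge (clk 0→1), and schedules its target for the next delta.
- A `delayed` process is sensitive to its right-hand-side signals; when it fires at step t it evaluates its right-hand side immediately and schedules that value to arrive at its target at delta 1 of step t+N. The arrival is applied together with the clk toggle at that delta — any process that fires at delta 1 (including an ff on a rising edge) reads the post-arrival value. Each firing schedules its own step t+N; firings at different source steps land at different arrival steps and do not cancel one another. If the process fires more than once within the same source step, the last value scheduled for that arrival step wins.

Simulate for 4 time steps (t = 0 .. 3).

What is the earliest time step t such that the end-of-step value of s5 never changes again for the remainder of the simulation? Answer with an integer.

1

[bits: s0,s2,s3,s1,clk,s6,s4,s8,s5,s7]
t=0: Δ0=1001010000 Δ1=1001110000 Δ2=1001100000 | 2Δ
t=1: Δ0=1001100000 Δ1=0001000000 Δ2=0001000010 Δ3=0001000011 | 3Δ
t=2: Δ0=0001000011 Δ1=0001100011 Δ2=0101110011 Δ3=0101111011 Δ4=0101111111 | 4Δ
t=3: Δ0=0101111111 Δ1=0101011111 | 1Δ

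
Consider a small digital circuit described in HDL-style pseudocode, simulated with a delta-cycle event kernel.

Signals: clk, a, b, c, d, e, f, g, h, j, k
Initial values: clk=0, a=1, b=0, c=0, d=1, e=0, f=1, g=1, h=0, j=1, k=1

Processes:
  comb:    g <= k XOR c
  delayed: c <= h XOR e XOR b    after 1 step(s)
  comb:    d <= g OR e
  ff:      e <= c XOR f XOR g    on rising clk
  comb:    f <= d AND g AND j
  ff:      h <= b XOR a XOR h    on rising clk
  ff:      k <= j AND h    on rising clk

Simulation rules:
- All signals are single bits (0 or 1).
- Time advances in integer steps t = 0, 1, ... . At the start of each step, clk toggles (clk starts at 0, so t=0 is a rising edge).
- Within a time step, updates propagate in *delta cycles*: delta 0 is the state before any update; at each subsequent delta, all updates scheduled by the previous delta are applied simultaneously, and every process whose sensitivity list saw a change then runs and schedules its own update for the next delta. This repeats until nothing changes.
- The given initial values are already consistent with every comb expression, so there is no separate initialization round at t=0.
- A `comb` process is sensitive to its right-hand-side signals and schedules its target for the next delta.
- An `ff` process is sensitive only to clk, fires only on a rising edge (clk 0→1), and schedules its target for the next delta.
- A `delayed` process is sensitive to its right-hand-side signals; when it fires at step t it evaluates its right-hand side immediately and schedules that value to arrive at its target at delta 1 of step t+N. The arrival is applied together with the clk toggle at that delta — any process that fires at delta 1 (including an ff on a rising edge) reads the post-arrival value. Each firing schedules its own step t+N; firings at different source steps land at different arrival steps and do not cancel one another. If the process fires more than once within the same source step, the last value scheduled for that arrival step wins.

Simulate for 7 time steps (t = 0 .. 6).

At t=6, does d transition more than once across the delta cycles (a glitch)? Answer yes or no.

[bits: f,clk,h,k,b,g,e,d,j,c,a]
t=0: Δ0=10010101101 Δ1=11010101101 Δ2=11100101101 Δ3=11100001101 Δ4=01100000101 | 4Δ
t=1: Δ0=01100000101 Δ1=00100000111 Δ2=00100100111 Δ3=00100101111 Δ4=10100101111 | 4Δ
t=2: Δ0=10100101111 Δ1=11100101111 Δ2=11010111111 Δ3=11010011111 Δ4=01010011111 | 4Δ
t=3: Δ0=01010011111 Δ1=00010011111 | 1Δ
t=4: Δ0=00010011111 Δ1=01010011111 Δ2=01100011111 Δ3=01100111111 Δ4=11100111111 | 4Δ
t=5: Δ0=11100111111 Δ1=10100111101 Δ2=10100011101 Δ3=00100011101 | 3Δ
t=6: Δ0=00100011101 Δ1=01100011101 Δ2=01010001101 Δ3=01010100101 Δ4=01010101101 Δ5=11010101101 | 5Δ

yes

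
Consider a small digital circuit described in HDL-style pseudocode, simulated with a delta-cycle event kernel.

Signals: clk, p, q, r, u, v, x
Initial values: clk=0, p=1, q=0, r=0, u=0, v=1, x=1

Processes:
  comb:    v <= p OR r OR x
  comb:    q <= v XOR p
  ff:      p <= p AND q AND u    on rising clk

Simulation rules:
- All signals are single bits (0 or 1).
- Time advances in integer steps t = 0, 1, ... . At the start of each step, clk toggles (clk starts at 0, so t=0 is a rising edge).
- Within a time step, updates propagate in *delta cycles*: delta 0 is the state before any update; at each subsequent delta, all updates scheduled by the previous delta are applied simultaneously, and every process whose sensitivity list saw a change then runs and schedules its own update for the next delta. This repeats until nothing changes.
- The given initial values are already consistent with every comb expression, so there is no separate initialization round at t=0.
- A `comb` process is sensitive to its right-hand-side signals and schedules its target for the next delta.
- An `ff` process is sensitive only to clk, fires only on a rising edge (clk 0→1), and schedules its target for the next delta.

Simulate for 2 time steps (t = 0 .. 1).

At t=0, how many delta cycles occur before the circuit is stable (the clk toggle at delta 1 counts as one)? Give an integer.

t=0 Δ0: u=0 p=1 q=0 x=1 v=1 clk=0 r=0
  Δ1: clk:0→1
  Δ2: p:1→0
  Δ3: q:0→1
  (3Δ to stable)
t=1 Δ0: u=0 p=0 q=1 x=1 v=1 clk=1 r=0
  Δ1: clk:1→0
  (1Δ to stable)

3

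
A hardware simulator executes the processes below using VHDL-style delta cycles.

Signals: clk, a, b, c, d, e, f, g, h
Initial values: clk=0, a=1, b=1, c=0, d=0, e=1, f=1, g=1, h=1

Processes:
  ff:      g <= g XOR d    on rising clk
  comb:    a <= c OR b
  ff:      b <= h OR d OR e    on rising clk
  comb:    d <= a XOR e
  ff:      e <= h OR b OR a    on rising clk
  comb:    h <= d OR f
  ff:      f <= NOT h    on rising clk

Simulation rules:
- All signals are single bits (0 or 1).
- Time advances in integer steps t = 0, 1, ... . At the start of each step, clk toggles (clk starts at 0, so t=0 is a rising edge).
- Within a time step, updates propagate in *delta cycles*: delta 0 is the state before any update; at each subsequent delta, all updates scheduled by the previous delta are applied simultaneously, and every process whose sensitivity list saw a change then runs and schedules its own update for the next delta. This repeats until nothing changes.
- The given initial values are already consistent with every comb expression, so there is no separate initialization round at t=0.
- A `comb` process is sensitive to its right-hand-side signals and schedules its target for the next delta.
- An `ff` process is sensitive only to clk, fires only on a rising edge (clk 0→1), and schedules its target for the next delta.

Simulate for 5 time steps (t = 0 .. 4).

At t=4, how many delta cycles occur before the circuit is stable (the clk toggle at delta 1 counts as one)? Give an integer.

3

t0.Δ0 d=0 h=1 clk=0 c=0 g=1 e=1 a=1 f=1 b=1
t0.Δ1 d=0 h=1 clk=1 c=0 g=1 e=1 a=1 f=1 b=1
t0.Δ2 d=0 h=1 clk=1 c=0 g=1 e=1 a=1 f=0 b=1
t0.Δ3 d=0 h=0 clk=1 c=0 g=1 e=1 a=1 f=0 b=1
t1.Δ0 d=0 h=0 clk=1 c=0 g=1 e=1 a=1 f=0 b=1
t1.Δ1 d=0 h=0 clk=0 c=0 g=1 e=1 a=1 f=0 b=1
t2.Δ0 d=0 h=0 clk=0 c=0 g=1 e=1 a=1 f=0 b=1
t2.Δ1 d=0 h=0 clk=1 c=0 g=1 e=1 a=1 f=0 b=1
t2.Δ2 d=0 h=0 clk=1 c=0 g=1 e=1 a=1 f=1 b=1
t2.Δ3 d=0 h=1 clk=1 c=0 g=1 e=1 a=1 f=1 b=1
t3.Δ0 d=0 h=1 clk=1 c=0 g=1 e=1 a=1 f=1 b=1
t3.Δ1 d=0 h=1 clk=0 c=0 g=1 e=1 a=1 f=1 b=1
t4.Δ0 d=0 h=1 clk=0 c=0 g=1 e=1 a=1 f=1 b=1
t4.Δ1 d=0 h=1 clk=1 c=0 g=1 e=1 a=1 f=1 b=1
t4.Δ2 d=0 h=1 clk=1 c=0 g=1 e=1 a=1 f=0 b=1
t4.Δ3 d=0 h=0 clk=1 c=0 g=1 e=1 a=1 f=0 b=1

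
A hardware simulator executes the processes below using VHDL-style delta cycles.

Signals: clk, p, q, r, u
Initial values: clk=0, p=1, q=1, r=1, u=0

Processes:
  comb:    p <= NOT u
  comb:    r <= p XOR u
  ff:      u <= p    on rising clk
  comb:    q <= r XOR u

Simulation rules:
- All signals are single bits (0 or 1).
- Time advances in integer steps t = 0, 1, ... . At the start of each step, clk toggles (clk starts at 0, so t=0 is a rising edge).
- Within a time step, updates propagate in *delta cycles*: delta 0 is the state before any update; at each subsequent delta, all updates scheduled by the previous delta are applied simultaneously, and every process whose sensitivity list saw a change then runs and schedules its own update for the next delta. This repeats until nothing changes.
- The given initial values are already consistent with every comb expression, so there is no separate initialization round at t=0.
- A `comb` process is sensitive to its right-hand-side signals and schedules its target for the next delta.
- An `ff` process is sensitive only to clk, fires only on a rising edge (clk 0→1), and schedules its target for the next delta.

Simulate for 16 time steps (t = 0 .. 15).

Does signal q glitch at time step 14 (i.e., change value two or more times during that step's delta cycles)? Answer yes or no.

[bits: q,clk,p,r,u]
t=0: Δ0=10110 Δ1=11110 Δ2=11111 Δ3=01001 Δ4=11011 Δ5=01011 | 5Δ
t=1: Δ0=01011 Δ1=00011 | 1Δ
t=2: Δ0=00011 Δ1=01011 Δ2=01010 Δ3=11100 Δ4=01110 Δ5=11110 | 5Δ
t=3: Δ0=11110 Δ1=10110 | 1Δ
t=4: Δ0=10110 Δ1=11110 Δ2=11111 Δ3=01001 Δ4=11011 Δ5=01011 | 5Δ
t=5: Δ0=01011 Δ1=00011 | 1Δ
t=6: Δ0=00011 Δ1=01011 Δ2=01010 Δ3=11100 Δ4=01110 Δ5=11110 | 5Δ
t=7: Δ0=11110 Δ1=10110 | 1Δ
t=8: Δ0=10110 Δ1=11110 Δ2=11111 Δ3=01001 Δ4=11011 Δ5=01011 | 5Δ
t=9: Δ0=01011 Δ1=00011 | 1Δ
t=10: Δ0=00011 Δ1=01011 Δ2=01010 Δ3=11100 Δ4=01110 Δ5=11110 | 5Δ
t=11: Δ0=11110 Δ1=10110 | 1Δ
t=12: Δ0=10110 Δ1=11110 Δ2=11111 Δ3=01001 Δ4=11011 Δ5=01011 | 5Δ
t=13: Δ0=01011 Δ1=00011 | 1Δ
t=14: Δ0=00011 Δ1=01011 Δ2=01010 Δ3=11100 Δ4=01110 Δ5=11110 | 5Δ
t=15: Δ0=11110 Δ1=10110 | 1Δ

yes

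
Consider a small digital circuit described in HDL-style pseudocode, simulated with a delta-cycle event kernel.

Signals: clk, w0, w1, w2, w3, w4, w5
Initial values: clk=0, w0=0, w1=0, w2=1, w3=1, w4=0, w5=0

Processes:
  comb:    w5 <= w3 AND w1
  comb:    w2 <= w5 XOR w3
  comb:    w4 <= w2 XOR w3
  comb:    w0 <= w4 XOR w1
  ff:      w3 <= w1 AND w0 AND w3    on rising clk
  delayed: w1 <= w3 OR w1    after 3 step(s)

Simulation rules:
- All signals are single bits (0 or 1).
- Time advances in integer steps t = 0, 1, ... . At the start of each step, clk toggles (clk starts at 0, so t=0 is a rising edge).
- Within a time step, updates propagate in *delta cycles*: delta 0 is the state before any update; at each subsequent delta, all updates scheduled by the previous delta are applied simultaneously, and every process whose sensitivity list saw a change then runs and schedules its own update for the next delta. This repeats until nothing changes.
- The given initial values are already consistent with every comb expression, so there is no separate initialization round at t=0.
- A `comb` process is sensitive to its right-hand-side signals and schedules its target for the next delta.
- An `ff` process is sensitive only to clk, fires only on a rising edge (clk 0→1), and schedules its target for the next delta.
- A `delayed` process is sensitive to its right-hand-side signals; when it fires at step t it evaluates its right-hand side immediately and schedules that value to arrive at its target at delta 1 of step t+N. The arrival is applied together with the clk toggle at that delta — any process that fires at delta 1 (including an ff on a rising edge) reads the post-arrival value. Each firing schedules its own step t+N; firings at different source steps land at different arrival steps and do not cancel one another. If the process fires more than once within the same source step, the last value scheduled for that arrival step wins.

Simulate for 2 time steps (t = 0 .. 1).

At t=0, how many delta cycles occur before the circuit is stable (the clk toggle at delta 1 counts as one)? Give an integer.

[bits: w1,w4,w5,w3,w2,clk,w0]
t=0: Δ0=0001100 Δ1=0001110 Δ2=0000110 Δ3=0100010 Δ4=0000011 Δ5=0000010 | 5Δ
t=1: Δ0=0000010 Δ1=0000000 | 1Δ

5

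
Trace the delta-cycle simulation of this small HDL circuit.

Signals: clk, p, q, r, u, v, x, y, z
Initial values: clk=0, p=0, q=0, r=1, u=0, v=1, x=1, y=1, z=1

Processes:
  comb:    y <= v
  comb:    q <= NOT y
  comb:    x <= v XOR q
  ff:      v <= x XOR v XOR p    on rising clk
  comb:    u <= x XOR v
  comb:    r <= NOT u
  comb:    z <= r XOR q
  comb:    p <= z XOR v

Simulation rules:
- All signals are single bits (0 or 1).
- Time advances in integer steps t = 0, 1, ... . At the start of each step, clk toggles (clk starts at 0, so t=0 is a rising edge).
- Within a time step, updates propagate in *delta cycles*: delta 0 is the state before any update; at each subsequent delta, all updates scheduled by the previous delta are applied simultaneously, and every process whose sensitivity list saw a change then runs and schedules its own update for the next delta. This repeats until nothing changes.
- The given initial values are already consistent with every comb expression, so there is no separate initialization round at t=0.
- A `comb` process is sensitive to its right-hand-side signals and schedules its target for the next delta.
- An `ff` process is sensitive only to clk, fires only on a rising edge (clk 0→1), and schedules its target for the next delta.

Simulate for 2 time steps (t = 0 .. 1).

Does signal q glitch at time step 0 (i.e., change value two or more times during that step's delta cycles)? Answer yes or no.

no

t=0 Δ0: r=1 x=1 z=1 p=0 v=1 y=1 q=0 u=0 clk=0
  Δ1: clk:0→1
  Δ2: v:1→0
  Δ3: x:1→0, p:0→1, y:1→0, u:0→1
  Δ4: r:1→0, q:0→1, u:1→0
  Δ5: r:0→1, x:0→1
  Δ6: z:1→0, u:0→1
  Δ7: r:1→0, p:1→0
  Δ8: z:0→1
  Δ9: p:0→1
  (9Δ to stable)
t=1 Δ0: r=0 x=1 z=1 p=1 v=0 y=0 q=1 u=1 clk=1
  Δ1: clk:1→0
  (1Δ to stable)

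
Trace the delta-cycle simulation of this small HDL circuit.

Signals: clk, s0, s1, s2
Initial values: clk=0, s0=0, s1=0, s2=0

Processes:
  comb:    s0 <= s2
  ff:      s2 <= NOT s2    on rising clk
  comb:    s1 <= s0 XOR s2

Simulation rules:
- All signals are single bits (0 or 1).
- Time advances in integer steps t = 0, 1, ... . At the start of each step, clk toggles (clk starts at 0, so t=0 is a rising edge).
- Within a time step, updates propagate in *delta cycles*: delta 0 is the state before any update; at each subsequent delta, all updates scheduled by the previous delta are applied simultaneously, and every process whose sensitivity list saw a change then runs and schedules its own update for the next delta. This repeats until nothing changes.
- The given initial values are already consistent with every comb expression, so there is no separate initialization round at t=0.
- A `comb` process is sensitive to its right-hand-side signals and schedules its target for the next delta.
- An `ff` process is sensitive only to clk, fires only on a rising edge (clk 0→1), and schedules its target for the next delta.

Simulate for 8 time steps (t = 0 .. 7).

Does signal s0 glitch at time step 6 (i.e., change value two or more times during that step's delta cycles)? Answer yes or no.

[bits: clk,s1,s0,s2]
t=0: Δ0=0000 Δ1=1000 Δ2=1001 Δ3=1111 Δ4=1011 | 4Δ
t=1: Δ0=1011 Δ1=0011 | 1Δ
t=2: Δ0=0011 Δ1=1011 Δ2=1010 Δ3=1100 Δ4=1000 | 4Δ
t=3: Δ0=1000 Δ1=0000 | 1Δ
t=4: Δ0=0000 Δ1=1000 Δ2=1001 Δ3=1111 Δ4=1011 | 4Δ
t=5: Δ0=1011 Δ1=0011 | 1Δ
t=6: Δ0=0011 Δ1=1011 Δ2=1010 Δ3=1100 Δ4=1000 | 4Δ
t=7: Δ0=1000 Δ1=0000 | 1Δ

no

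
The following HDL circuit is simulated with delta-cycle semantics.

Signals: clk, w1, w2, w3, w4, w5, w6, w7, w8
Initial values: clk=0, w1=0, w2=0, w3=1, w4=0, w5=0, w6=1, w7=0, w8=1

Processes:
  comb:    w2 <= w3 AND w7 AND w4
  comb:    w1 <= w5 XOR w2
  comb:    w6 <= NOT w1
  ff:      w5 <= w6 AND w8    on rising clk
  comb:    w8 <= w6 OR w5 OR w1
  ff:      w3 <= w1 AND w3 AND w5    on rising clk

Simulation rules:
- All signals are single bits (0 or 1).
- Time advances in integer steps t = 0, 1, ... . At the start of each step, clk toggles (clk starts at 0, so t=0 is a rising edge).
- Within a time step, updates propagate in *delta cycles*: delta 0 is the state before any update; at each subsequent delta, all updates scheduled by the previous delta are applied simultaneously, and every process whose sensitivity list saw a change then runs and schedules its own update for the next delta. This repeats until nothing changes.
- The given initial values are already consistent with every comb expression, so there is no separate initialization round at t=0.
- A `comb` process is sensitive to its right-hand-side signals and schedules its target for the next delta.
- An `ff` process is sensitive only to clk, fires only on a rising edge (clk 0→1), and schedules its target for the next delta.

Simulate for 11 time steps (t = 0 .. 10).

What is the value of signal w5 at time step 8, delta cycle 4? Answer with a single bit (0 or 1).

t=0 Δ0: w3=1 w1=0 w2=0 w7=0 w8=1 w6=1 w4=0 w5=0 clk=0
  Δ1: clk:0→1
  Δ2: w3:1→0, w5:0→1
  Δ3: w1:0→1
  Δ4: w6:1→0
  (4Δ to stable)
t=1 Δ0: w3=0 w1=1 w2=0 w7=0 w8=1 w6=0 w4=0 w5=1 clk=1
  Δ1: clk:1→0
  (1Δ to stable)
t=2 Δ0: w3=0 w1=1 w2=0 w7=0 w8=1 w6=0 w4=0 w5=1 clk=0
  Δ1: clk:0→1
  Δ2: w5:1→0
  Δ3: w1:1→0
  Δ4: w8:1→0, w6:0→1
  Δ5: w8:0→1
  (5Δ to stable)
t=3 Δ0: w3=0 w1=0 w2=0 w7=0 w8=1 w6=1 w4=0 w5=0 clk=1
  Δ1: clk:1→0
  (1Δ to stable)
t=4 Δ0: w3=0 w1=0 w2=0 w7=0 w8=1 w6=1 w4=0 w5=0 clk=0
  Δ1: clk:0→1
  Δ2: w5:0→1
  Δ3: w1:0→1
  Δ4: w6:1→0
  (4Δ to stable)
t=5 Δ0: w3=0 w1=1 w2=0 w7=0 w8=1 w6=0 w4=0 w5=1 clk=1
  Δ1: clk:1→0
  (1Δ to stable)
t=6 Δ0: w3=0 w1=1 w2=0 w7=0 w8=1 w6=0 w4=0 w5=1 clk=0
  Δ1: clk:0→1
  Δ2: w5:1→0
  Δ3: w1:1→0
  Δ4: w8:1→0, w6:0→1
  Δ5: w8:0→1
  (5Δ to stable)
t=7 Δ0: w3=0 w1=0 w2=0 w7=0 w8=1 w6=1 w4=0 w5=0 clk=1
  Δ1: clk:1→0
  (1Δ to stable)
t=8 Δ0: w3=0 w1=0 w2=0 w7=0 w8=1 w6=1 w4=0 w5=0 clk=0
  Δ1: clk:0→1
  Δ2: w5:0→1
  Δ3: w1:0→1
  Δ4: w6:1→0
  (4Δ to stable)
t=9 Δ0: w3=0 w1=1 w2=0 w7=0 w8=1 w6=0 w4=0 w5=1 clk=1
  Δ1: clk:1→0
  (1Δ to stable)
t=10 Δ0: w3=0 w1=1 w2=0 w7=0 w8=1 w6=0 w4=0 w5=1 clk=0
  Δ1: clk:0→1
  Δ2: w5:1→0
  Δ3: w1:1→0
  Δ4: w8:1→0, w6:0→1
  Δ5: w8:0→1
  (5Δ to stable)

1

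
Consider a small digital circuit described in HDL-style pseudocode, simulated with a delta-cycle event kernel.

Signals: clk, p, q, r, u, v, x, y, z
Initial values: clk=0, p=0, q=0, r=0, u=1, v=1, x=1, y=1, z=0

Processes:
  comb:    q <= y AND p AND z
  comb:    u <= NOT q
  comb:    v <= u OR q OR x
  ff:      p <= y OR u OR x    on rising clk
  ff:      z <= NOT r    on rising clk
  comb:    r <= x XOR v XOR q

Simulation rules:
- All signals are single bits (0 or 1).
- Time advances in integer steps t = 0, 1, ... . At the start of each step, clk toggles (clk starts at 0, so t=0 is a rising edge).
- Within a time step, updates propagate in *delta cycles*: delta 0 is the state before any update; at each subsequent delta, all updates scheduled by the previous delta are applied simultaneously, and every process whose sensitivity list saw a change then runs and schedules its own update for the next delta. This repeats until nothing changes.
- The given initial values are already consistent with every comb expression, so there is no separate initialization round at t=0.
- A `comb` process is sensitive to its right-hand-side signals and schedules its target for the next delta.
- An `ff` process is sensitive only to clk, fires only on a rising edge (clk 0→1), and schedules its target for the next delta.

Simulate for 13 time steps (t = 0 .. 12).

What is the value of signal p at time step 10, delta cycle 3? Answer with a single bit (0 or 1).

1

t=0 Δ0: p=0 z=0 u=1 x=1 v=1 clk=0 r=0 y=1 q=0
  Δ1: clk:0→1
  Δ2: p:0→1, z:0→1
  Δ3: q:0→1
  Δ4: u:1→0, r:0→1
  (4Δ to stable)
t=1 Δ0: p=1 z=1 u=0 x=1 v=1 clk=1 r=1 y=1 q=1
  Δ1: clk:1→0
  (1Δ to stable)
t=2 Δ0: p=1 z=1 u=0 x=1 v=1 clk=0 r=1 y=1 q=1
  Δ1: clk:0→1
  Δ2: z:1→0
  Δ3: q:1→0
  Δ4: u:0→1, r:1→0
  (4Δ to stable)
t=3 Δ0: p=1 z=0 u=1 x=1 v=1 clk=1 r=0 y=1 q=0
  Δ1: clk:1→0
  (1Δ to stable)
t=4 Δ0: p=1 z=0 u=1 x=1 v=1 clk=0 r=0 y=1 q=0
  Δ1: clk:0→1
  Δ2: z:0→1
  Δ3: q:0→1
  Δ4: u:1→0, r:0→1
  (4Δ to stable)
t=5 Δ0: p=1 z=1 u=0 x=1 v=1 clk=1 r=1 y=1 q=1
  Δ1: clk:1→0
  (1Δ to stable)
t=6 Δ0: p=1 z=1 u=0 x=1 v=1 clk=0 r=1 y=1 q=1
  Δ1: clk:0→1
  Δ2: z:1→0
  Δ3: q:1→0
  Δ4: u:0→1, r:1→0
  (4Δ to stable)
t=7 Δ0: p=1 z=0 u=1 x=1 v=1 clk=1 r=0 y=1 q=0
  Δ1: clk:1→0
  (1Δ to stable)
t=8 Δ0: p=1 z=0 u=1 x=1 v=1 clk=0 r=0 y=1 q=0
  Δ1: clk:0→1
  Δ2: z:0→1
  Δ3: q:0→1
  Δ4: u:1→0, r:0→1
  (4Δ to stable)
t=9 Δ0: p=1 z=1 u=0 x=1 v=1 clk=1 r=1 y=1 q=1
  Δ1: clk:1→0
  (1Δ to stable)
t=10 Δ0: p=1 z=1 u=0 x=1 v=1 clk=0 r=1 y=1 q=1
  Δ1: clk:0→1
  Δ2: z:1→0
  Δ3: q:1→0
  Δ4: u:0→1, r:1→0
  (4Δ to stable)
t=11 Δ0: p=1 z=0 u=1 x=1 v=1 clk=1 r=0 y=1 q=0
  Δ1: clk:1→0
  (1Δ to stable)
t=12 Δ0: p=1 z=0 u=1 x=1 v=1 clk=0 r=0 y=1 q=0
  Δ1: clk:0→1
  Δ2: z:0→1
  Δ3: q:0→1
  Δ4: u:1→0, r:0→1
  (4Δ to stable)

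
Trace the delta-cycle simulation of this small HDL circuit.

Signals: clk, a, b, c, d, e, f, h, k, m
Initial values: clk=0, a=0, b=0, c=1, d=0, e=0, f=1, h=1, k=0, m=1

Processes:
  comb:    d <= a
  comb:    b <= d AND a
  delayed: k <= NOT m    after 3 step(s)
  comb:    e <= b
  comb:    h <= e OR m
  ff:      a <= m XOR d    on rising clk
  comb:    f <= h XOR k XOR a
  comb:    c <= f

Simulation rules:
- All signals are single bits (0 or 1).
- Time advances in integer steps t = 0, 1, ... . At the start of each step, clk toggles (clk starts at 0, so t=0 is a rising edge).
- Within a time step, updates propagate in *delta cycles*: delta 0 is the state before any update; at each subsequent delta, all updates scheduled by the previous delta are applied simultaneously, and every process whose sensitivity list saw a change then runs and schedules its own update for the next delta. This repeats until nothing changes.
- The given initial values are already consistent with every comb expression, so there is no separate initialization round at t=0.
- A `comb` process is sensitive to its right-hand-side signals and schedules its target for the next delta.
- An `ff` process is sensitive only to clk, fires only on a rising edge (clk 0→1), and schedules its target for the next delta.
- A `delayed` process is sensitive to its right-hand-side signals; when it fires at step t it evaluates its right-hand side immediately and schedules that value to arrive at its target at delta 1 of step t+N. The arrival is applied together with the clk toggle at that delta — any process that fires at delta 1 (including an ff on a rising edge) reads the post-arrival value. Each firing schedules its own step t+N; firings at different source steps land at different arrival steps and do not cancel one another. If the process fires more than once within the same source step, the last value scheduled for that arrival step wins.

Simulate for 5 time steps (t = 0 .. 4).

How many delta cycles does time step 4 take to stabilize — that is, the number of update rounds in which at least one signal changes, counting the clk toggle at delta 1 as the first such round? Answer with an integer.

5

[bits: d,clk,h,c,a,k,b,f,e,m]
t=0: Δ0=0011000101 Δ1=0111000101 Δ2=0111100101 Δ3=1111100001 Δ4=1110101001 Δ5=1110101011 | 5Δ
t=1: Δ0=1110101011 Δ1=1010101011 | 1Δ
t=2: Δ0=1010101011 Δ1=1110101011 Δ2=1110001011 Δ3=0110000111 Δ4=0111000101 | 4Δ
t=3: Δ0=0111000101 Δ1=0011000101 | 1Δ
t=4: Δ0=0011000101 Δ1=0111000101 Δ2=0111100101 Δ3=1111100001 Δ4=1110101001 Δ5=1110101011 | 5Δ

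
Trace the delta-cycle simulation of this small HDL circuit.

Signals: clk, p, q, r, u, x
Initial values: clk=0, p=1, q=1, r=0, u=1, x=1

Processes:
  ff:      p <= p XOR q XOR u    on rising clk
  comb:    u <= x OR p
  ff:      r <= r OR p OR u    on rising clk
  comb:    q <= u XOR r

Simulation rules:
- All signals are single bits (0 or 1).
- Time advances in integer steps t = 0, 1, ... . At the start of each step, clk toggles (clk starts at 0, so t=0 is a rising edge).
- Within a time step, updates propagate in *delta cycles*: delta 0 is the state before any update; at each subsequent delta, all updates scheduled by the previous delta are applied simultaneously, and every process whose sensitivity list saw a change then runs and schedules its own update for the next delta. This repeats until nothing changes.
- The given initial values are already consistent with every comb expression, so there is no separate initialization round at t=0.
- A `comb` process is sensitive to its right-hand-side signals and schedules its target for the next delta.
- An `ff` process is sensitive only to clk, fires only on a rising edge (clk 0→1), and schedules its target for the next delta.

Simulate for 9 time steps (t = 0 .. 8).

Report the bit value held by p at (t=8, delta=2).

t=0 Δ0: r=0 x=1 q=1 u=1 p=1 clk=0
  Δ1: clk:0→1
  Δ2: r:0→1
  Δ3: q:1→0
  (3Δ to stable)
t=1 Δ0: r=1 x=1 q=0 u=1 p=1 clk=1
  Δ1: clk:1→0
  (1Δ to stable)
t=2 Δ0: r=1 x=1 q=0 u=1 p=1 clk=0
  Δ1: clk:0→1
  Δ2: p:1→0
  (2Δ to stable)
t=3 Δ0: r=1 x=1 q=0 u=1 p=0 clk=1
  Δ1: clk:1→0
  (1Δ to stable)
t=4 Δ0: r=1 x=1 q=0 u=1 p=0 clk=0
  Δ1: clk:0→1
  Δ2: p:0→1
  (2Δ to stable)
t=5 Δ0: r=1 x=1 q=0 u=1 p=1 clk=1
  Δ1: clk:1→0
  (1Δ to stable)
t=6 Δ0: r=1 x=1 q=0 u=1 p=1 clk=0
  Δ1: clk:0→1
  Δ2: p:1→0
  (2Δ to stable)
t=7 Δ0: r=1 x=1 q=0 u=1 p=0 clk=1
  Δ1: clk:1→0
  (1Δ to stable)
t=8 Δ0: r=1 x=1 q=0 u=1 p=0 clk=0
  Δ1: clk:0→1
  Δ2: p:0→1
  (2Δ to stable)

1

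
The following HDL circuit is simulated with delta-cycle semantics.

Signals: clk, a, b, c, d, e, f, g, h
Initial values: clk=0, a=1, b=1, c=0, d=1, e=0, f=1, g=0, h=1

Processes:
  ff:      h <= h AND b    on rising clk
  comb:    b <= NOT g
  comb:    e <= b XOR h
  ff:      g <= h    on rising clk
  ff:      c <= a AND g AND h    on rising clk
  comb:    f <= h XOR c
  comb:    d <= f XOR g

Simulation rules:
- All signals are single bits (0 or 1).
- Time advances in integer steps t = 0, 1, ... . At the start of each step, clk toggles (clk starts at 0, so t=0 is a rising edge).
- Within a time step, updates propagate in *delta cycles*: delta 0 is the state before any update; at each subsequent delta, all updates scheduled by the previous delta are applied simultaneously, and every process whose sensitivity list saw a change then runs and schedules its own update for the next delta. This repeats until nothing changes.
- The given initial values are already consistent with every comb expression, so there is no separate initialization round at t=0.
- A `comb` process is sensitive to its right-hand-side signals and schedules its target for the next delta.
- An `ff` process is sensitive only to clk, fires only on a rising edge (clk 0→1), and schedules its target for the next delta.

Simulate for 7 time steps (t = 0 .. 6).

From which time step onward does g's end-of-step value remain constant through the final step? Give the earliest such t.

t=0 Δ0: e=0 g=0 c=0 h=1 clk=0 b=1 f=1 d=1 a=1
  Δ1: clk:0→1
  Δ2: g:0→1
  Δ3: b:1→0, d:1→0
  Δ4: e:0→1
  (4Δ to stable)
t=1 Δ0: e=1 g=1 c=0 h=1 clk=1 b=0 f=1 d=0 a=1
  Δ1: clk:1→0
  (1Δ to stable)
t=2 Δ0: e=1 g=1 c=0 h=1 clk=0 b=0 f=1 d=0 a=1
  Δ1: clk:0→1
  Δ2: c:0→1, h:1→0
  Δ3: e:1→0
  (3Δ to stable)
t=3 Δ0: e=0 g=1 c=1 h=0 clk=1 b=0 f=1 d=0 a=1
  Δ1: clk:1→0
  (1Δ to stable)
t=4 Δ0: e=0 g=1 c=1 h=0 clk=0 b=0 f=1 d=0 a=1
  Δ1: clk:0→1
  Δ2: g:1→0, c:1→0
  Δ3: b:0→1, f:1→0, d:0→1
  Δ4: e:0→1, d:1→0
  (4Δ to stable)
t=5 Δ0: e=1 g=0 c=0 h=0 clk=1 b=1 f=0 d=0 a=1
  Δ1: clk:1→0
  (1Δ to stable)
t=6 Δ0: e=1 g=0 c=0 h=0 clk=0 b=1 f=0 d=0 a=1
  Δ1: clk:0→1
  (1Δ to stable)

4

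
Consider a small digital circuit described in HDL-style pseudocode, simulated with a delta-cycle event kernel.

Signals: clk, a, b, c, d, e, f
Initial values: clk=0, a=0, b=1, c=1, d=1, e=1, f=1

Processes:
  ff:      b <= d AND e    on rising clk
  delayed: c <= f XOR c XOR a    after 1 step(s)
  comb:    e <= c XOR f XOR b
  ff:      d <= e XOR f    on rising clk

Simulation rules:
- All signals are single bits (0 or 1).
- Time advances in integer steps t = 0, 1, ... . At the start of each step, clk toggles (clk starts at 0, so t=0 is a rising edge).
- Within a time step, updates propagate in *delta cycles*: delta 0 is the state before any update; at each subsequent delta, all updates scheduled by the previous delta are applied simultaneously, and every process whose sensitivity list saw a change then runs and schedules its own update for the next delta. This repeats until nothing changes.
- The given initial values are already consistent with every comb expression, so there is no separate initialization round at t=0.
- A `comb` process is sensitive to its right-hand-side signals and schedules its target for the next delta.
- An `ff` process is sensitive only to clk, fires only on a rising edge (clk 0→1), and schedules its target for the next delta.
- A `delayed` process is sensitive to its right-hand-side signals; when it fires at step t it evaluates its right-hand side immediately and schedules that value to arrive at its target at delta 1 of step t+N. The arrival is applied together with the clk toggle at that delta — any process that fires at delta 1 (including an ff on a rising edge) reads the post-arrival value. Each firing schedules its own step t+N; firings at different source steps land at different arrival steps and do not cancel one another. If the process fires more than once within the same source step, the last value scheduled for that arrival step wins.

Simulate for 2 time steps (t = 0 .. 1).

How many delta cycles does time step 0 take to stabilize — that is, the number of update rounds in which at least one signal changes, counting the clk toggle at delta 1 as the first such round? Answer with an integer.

2

t0.Δ0 e=1 clk=0 b=1 a=0 c=1 d=1 f=1
t0.Δ1 e=1 clk=1 b=1 a=0 c=1 d=1 f=1
t0.Δ2 e=1 clk=1 b=1 a=0 c=1 d=0 f=1
t1.Δ0 e=1 clk=1 b=1 a=0 c=1 d=0 f=1
t1.Δ1 e=1 clk=0 b=1 a=0 c=1 d=0 f=1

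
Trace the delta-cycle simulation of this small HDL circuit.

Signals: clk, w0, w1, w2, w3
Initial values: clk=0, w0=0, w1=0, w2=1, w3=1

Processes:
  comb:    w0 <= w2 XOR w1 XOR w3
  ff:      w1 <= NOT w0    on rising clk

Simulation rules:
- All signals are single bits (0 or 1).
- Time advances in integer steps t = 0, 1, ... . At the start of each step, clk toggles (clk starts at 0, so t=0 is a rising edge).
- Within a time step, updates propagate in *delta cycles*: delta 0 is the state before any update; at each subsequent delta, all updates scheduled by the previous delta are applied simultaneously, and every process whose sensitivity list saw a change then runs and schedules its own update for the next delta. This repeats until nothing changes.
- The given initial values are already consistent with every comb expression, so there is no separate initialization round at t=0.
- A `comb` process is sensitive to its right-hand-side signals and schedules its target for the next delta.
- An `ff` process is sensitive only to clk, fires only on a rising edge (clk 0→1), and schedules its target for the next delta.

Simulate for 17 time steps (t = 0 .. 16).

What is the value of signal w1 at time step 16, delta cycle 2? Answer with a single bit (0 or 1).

t0.Δ0 w2=1 w0=0 w1=0 clk=0 w3=1
t0.Δ1 w2=1 w0=0 w1=0 clk=1 w3=1
t0.Δ2 w2=1 w0=0 w1=1 clk=1 w3=1
t0.Δ3 w2=1 w0=1 w1=1 clk=1 w3=1
t1.Δ0 w2=1 w0=1 w1=1 clk=1 w3=1
t1.Δ1 w2=1 w0=1 w1=1 clk=0 w3=1
t2.Δ0 w2=1 w0=1 w1=1 clk=0 w3=1
t2.Δ1 w2=1 w0=1 w1=1 clk=1 w3=1
t2.Δ2 w2=1 w0=1 w1=0 clk=1 w3=1
t2.Δ3 w2=1 w0=0 w1=0 clk=1 w3=1
t3.Δ0 w2=1 w0=0 w1=0 clk=1 w3=1
t3.Δ1 w2=1 w0=0 w1=0 clk=0 w3=1
t4.Δ0 w2=1 w0=0 w1=0 clk=0 w3=1
t4.Δ1 w2=1 w0=0 w1=0 clk=1 w3=1
t4.Δ2 w2=1 w0=0 w1=1 clk=1 w3=1
t4.Δ3 w2=1 w0=1 w1=1 clk=1 w3=1
t5.Δ0 w2=1 w0=1 w1=1 clk=1 w3=1
t5.Δ1 w2=1 w0=1 w1=1 clk=0 w3=1
t6.Δ0 w2=1 w0=1 w1=1 clk=0 w3=1
t6.Δ1 w2=1 w0=1 w1=1 clk=1 w3=1
t6.Δ2 w2=1 w0=1 w1=0 clk=1 w3=1
t6.Δ3 w2=1 w0=0 w1=0 clk=1 w3=1
t7.Δ0 w2=1 w0=0 w1=0 clk=1 w3=1
t7.Δ1 w2=1 w0=0 w1=0 clk=0 w3=1
t8.Δ0 w2=1 w0=0 w1=0 clk=0 w3=1
t8.Δ1 w2=1 w0=0 w1=0 clk=1 w3=1
t8.Δ2 w2=1 w0=0 w1=1 clk=1 w3=1
t8.Δ3 w2=1 w0=1 w1=1 clk=1 w3=1
t9.Δ0 w2=1 w0=1 w1=1 clk=1 w3=1
t9.Δ1 w2=1 w0=1 w1=1 clk=0 w3=1
t10.Δ0 w2=1 w0=1 w1=1 clk=0 w3=1
t10.Δ1 w2=1 w0=1 w1=1 clk=1 w3=1
t10.Δ2 w2=1 w0=1 w1=0 clk=1 w3=1
t10.Δ3 w2=1 w0=0 w1=0 clk=1 w3=1
t11.Δ0 w2=1 w0=0 w1=0 clk=1 w3=1
t11.Δ1 w2=1 w0=0 w1=0 clk=0 w3=1
t12.Δ0 w2=1 w0=0 w1=0 clk=0 w3=1
t12.Δ1 w2=1 w0=0 w1=0 clk=1 w3=1
t12.Δ2 w2=1 w0=0 w1=1 clk=1 w3=1
t12.Δ3 w2=1 w0=1 w1=1 clk=1 w3=1
t13.Δ0 w2=1 w0=1 w1=1 clk=1 w3=1
t13.Δ1 w2=1 w0=1 w1=1 clk=0 w3=1
t14.Δ0 w2=1 w0=1 w1=1 clk=0 w3=1
t14.Δ1 w2=1 w0=1 w1=1 clk=1 w3=1
t14.Δ2 w2=1 w0=1 w1=0 clk=1 w3=1
t14.Δ3 w2=1 w0=0 w1=0 clk=1 w3=1
t15.Δ0 w2=1 w0=0 w1=0 clk=1 w3=1
t15.Δ1 w2=1 w0=0 w1=0 clk=0 w3=1
t16.Δ0 w2=1 w0=0 w1=0 clk=0 w3=1
t16.Δ1 w2=1 w0=0 w1=0 clk=1 w3=1
t16.Δ2 w2=1 w0=0 w1=1 clk=1 w3=1
t16.Δ3 w2=1 w0=1 w1=1 clk=1 w3=1

1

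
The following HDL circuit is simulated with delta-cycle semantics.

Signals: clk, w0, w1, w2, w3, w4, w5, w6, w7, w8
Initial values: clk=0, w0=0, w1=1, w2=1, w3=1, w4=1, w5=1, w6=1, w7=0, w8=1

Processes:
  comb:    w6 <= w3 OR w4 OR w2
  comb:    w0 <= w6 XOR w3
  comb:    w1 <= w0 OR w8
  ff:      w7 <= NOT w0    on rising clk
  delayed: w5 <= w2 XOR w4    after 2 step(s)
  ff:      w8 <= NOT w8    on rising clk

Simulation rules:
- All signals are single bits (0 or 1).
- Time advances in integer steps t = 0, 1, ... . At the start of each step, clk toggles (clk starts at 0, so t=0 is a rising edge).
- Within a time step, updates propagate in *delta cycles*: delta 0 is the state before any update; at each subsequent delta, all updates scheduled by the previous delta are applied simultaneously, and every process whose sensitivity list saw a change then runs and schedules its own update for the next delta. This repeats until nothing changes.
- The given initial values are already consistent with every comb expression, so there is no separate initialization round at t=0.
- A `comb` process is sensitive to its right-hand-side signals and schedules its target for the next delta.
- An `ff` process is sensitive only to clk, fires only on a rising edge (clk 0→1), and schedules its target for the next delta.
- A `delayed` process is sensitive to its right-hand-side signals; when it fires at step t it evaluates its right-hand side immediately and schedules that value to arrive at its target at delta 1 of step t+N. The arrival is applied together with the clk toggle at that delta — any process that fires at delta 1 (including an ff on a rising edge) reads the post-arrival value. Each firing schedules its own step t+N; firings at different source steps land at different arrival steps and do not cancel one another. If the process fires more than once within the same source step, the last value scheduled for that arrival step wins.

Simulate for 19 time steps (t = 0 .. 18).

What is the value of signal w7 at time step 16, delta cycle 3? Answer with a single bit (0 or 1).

1

[bits: w7,w6,w4,clk,w0,w3,w1,w5,w2,w8]
t=0: Δ0=0110011111 Δ1=0111011111 Δ2=1111011110 Δ3=1111010110 | 3Δ
t=1: Δ0=1111010110 Δ1=1110010110 | 1Δ
t=2: Δ0=1110010110 Δ1=1111010110 Δ2=1111010111 Δ3=1111011111 | 3Δ
t=3: Δ0=1111011111 Δ1=1110011111 | 1Δ
t=4: Δ0=1110011111 Δ1=1111011111 Δ2=1111011110 Δ3=1111010110 | 3Δ
t=5: Δ0=1111010110 Δ1=1110010110 | 1Δ
t=6: Δ0=1110010110 Δ1=1111010110 Δ2=1111010111 Δ3=1111011111 | 3Δ
t=7: Δ0=1111011111 Δ1=1110011111 | 1Δ
t=8: Δ0=1110011111 Δ1=1111011111 Δ2=1111011110 Δ3=1111010110 | 3Δ
t=9: Δ0=1111010110 Δ1=1110010110 | 1Δ
t=10: Δ0=1110010110 Δ1=1111010110 Δ2=1111010111 Δ3=1111011111 | 3Δ
t=11: Δ0=1111011111 Δ1=1110011111 | 1Δ
t=12: Δ0=1110011111 Δ1=1111011111 Δ2=1111011110 Δ3=1111010110 | 3Δ
t=13: Δ0=1111010110 Δ1=1110010110 | 1Δ
t=14: Δ0=1110010110 Δ1=1111010110 Δ2=1111010111 Δ3=1111011111 | 3Δ
t=15: Δ0=1111011111 Δ1=1110011111 | 1Δ
t=16: Δ0=1110011111 Δ1=1111011111 Δ2=1111011110 Δ3=1111010110 | 3Δ
t=17: Δ0=1111010110 Δ1=1110010110 | 1Δ
t=18: Δ0=1110010110 Δ1=1111010110 Δ2=1111010111 Δ3=1111011111 | 3Δ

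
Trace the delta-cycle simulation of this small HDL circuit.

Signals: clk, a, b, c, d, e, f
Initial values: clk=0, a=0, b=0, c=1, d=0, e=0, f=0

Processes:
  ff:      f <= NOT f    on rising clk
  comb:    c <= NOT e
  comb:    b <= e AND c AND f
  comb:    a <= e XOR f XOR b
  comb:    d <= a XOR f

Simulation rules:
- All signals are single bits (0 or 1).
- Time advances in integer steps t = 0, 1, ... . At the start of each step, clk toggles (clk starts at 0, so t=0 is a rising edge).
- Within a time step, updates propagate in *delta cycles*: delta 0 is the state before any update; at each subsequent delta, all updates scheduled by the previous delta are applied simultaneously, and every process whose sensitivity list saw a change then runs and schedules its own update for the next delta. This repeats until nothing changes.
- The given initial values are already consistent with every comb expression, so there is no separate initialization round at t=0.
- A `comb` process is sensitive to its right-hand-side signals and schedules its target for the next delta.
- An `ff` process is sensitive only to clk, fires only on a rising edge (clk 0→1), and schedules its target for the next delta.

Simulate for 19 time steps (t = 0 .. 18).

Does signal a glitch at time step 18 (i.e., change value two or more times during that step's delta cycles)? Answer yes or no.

no

[bits: b,d,f,e,c,a,clk]
t=0: Δ0=0000100 Δ1=0000101 Δ2=0010101 Δ3=0110111 Δ4=0010111 | 4Δ
t=1: Δ0=0010111 Δ1=0010110 | 1Δ
t=2: Δ0=0010110 Δ1=0010111 Δ2=0000111 Δ3=0100101 Δ4=0000101 | 4Δ
t=3: Δ0=0000101 Δ1=0000100 | 1Δ
t=4: Δ0=0000100 Δ1=0000101 Δ2=0010101 Δ3=0110111 Δ4=0010111 | 4Δ
t=5: Δ0=0010111 Δ1=0010110 | 1Δ
t=6: Δ0=0010110 Δ1=0010111 Δ2=0000111 Δ3=0100101 Δ4=0000101 | 4Δ
t=7: Δ0=0000101 Δ1=0000100 | 1Δ
t=8: Δ0=0000100 Δ1=0000101 Δ2=0010101 Δ3=0110111 Δ4=0010111 | 4Δ
t=9: Δ0=0010111 Δ1=0010110 | 1Δ
t=10: Δ0=0010110 Δ1=0010111 Δ2=0000111 Δ3=0100101 Δ4=0000101 | 4Δ
t=11: Δ0=0000101 Δ1=0000100 | 1Δ
t=12: Δ0=0000100 Δ1=0000101 Δ2=0010101 Δ3=0110111 Δ4=0010111 | 4Δ
t=13: Δ0=0010111 Δ1=0010110 | 1Δ
t=14: Δ0=0010110 Δ1=0010111 Δ2=0000111 Δ3=0100101 Δ4=0000101 | 4Δ
t=15: Δ0=0000101 Δ1=0000100 | 1Δ
t=16: Δ0=0000100 Δ1=0000101 Δ2=0010101 Δ3=0110111 Δ4=0010111 | 4Δ
t=17: Δ0=0010111 Δ1=0010110 | 1Δ
t=18: Δ0=0010110 Δ1=0010111 Δ2=0000111 Δ3=0100101 Δ4=0000101 | 4Δ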